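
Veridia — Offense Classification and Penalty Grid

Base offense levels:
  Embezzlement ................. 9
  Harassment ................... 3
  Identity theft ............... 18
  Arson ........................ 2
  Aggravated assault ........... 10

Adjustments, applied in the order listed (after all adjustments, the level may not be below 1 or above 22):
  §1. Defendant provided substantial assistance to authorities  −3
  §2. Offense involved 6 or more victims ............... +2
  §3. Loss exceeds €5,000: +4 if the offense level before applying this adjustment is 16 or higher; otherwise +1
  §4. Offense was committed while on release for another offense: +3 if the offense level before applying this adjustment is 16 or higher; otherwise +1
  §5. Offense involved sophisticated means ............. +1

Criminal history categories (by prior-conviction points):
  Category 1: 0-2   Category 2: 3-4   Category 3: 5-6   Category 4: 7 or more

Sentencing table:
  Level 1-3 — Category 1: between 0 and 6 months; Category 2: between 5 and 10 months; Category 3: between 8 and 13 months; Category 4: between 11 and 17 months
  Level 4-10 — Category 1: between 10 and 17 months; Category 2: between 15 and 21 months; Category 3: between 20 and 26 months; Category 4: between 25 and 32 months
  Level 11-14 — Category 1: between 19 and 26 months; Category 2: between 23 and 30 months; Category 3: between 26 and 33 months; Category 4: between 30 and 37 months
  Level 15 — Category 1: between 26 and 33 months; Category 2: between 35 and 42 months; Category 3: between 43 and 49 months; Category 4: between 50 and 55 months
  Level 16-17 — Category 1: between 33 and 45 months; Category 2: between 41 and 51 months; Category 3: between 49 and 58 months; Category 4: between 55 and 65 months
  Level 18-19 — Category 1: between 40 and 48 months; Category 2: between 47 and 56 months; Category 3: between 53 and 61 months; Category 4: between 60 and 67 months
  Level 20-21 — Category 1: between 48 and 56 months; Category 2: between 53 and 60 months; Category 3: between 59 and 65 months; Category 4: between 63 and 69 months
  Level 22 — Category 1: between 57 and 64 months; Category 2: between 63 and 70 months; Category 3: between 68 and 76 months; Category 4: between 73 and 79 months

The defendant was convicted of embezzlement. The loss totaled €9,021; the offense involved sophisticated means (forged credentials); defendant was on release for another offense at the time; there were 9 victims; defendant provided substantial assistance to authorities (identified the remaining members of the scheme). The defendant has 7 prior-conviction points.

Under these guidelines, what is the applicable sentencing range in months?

30-37 months

Base offense level for embezzlement: 9.
§1 applies: 9 − 3 = 6.
§2 applies: 6 + 2 = 8.
§3 applies (level before this adjustment is 8 < 16, so +1): 8 + 1 = 9.
§4 applies (level before this adjustment is 9 < 16, so +1): 9 + 1 = 10.
§5 applies: 10 + 1 = 11.
Final offense level: 11.
Criminal history: 7 prior points → Category 4 (7+).
Level 11 falls in the 11-14 band.
Grid: Level 11-14 × Category 4 = 30-37 months.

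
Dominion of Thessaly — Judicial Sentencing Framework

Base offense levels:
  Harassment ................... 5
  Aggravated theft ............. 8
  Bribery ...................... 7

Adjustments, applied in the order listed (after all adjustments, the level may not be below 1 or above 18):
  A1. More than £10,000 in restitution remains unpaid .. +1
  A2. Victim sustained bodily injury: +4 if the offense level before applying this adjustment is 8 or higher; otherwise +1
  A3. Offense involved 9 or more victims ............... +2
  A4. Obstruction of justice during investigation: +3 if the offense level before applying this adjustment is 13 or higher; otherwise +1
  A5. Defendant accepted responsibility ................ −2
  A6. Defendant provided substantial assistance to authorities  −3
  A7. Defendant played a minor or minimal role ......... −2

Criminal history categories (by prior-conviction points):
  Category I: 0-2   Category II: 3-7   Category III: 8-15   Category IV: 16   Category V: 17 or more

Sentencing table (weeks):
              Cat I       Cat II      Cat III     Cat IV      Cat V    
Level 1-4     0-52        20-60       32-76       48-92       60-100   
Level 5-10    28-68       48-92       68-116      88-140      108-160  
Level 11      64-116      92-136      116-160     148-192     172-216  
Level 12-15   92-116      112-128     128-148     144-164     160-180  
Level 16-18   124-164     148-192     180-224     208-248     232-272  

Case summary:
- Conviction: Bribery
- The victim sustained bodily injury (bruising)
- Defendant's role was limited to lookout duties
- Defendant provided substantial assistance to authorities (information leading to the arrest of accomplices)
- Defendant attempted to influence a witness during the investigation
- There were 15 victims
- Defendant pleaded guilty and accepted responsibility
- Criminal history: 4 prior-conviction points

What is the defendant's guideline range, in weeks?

Base offense level for bribery: 7.
A1 does not apply.
A2 applies (level before this adjustment is 7 < 8, so +1): 7 + 1 = 8.
A3 applies: 8 + 2 = 10.
A4 applies (level before this adjustment is 10 < 13, so +1): 10 + 1 = 11.
A5 applies: 11 − 2 = 9.
A6 applies: 9 − 3 = 6.
A7 applies: 6 − 2 = 4.
Final offense level: 4.
Criminal history: 4 prior points → Category II (3-7).
Level 4 falls in the 1-4 band.
Grid: Level 1-4 × Category II = 20-60 weeks.

20-60 weeks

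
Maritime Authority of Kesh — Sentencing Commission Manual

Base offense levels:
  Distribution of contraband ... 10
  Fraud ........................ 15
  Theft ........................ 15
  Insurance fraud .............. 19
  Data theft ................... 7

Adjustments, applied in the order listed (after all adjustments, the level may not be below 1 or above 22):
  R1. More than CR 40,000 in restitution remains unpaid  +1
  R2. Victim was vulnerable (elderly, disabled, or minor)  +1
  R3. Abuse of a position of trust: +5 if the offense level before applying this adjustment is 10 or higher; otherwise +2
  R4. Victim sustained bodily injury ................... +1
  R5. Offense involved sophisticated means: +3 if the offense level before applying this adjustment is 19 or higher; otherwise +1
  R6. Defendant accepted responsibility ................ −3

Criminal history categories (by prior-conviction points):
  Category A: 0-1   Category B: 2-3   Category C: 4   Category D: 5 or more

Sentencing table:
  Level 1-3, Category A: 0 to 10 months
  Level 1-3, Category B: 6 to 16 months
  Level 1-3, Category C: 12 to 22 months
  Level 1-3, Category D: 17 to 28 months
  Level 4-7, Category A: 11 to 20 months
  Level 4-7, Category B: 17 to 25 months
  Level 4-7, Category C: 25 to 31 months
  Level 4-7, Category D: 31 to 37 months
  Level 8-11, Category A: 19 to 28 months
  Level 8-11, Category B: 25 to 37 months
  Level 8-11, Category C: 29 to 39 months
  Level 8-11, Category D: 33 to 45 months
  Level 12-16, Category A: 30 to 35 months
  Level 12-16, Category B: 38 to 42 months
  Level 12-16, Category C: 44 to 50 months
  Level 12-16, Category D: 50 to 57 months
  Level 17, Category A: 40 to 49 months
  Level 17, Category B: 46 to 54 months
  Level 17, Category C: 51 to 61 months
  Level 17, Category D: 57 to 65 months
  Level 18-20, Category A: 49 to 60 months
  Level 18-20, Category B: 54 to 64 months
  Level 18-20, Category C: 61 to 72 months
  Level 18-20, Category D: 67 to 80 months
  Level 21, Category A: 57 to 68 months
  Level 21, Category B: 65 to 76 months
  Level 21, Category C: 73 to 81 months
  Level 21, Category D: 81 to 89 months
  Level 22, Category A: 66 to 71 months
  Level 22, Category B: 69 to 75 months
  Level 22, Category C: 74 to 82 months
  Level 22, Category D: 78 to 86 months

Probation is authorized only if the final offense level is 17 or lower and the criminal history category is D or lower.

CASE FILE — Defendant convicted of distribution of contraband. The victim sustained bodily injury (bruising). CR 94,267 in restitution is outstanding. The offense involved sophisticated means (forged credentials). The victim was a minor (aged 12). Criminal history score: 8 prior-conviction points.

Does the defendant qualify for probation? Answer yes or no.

Base offense level for distribution of contraband: 10.
R1 applies: 10 + 1 = 11.
R2 applies: 11 + 1 = 12.
R3 does not apply.
R4 applies: 12 + 1 = 13.
R5 applies (level before this adjustment is 13 < 19, so +1): 13 + 1 = 14.
Final offense level: 14.
Criminal history: 8 prior points → Category D (5+).
Level 14 falls in the 12-16 band.
Grid: Level 12-16 × Category D = 50-57 months.
Probation check: level 14 ≤ 17 and category D ≤ D → eligible.

Yes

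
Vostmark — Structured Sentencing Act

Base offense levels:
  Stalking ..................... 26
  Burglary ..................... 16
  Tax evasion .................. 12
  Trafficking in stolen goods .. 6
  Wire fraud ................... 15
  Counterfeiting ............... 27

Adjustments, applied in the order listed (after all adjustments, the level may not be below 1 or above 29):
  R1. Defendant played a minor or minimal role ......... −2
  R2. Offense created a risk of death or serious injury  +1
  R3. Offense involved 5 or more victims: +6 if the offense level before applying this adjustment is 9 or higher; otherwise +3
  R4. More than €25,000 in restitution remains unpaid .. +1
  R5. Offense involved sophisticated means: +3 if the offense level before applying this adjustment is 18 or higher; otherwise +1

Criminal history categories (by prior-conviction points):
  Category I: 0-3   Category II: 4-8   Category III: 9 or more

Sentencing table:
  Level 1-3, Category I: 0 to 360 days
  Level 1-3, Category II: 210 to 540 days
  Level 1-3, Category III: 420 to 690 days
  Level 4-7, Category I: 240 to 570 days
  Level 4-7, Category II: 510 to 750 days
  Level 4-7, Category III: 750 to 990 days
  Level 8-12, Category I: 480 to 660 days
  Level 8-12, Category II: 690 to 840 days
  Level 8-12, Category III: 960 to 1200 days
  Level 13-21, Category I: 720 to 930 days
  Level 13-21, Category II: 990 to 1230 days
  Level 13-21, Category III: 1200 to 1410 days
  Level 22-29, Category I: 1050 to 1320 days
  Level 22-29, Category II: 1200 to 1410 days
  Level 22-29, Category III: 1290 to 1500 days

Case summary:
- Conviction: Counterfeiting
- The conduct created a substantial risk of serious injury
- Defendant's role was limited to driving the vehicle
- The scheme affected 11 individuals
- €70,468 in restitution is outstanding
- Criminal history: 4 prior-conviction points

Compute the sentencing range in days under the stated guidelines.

Base offense level for counterfeiting: 27.
R1 applies: 27 − 2 = 25.
R2 applies: 25 + 1 = 26.
R3 applies (level before this adjustment is 26 ≥ 9, so +6): 26 + 6 = 32.
R4 applies: 32 + 1 = 33.
R5 does not apply.
Level 33 exceeds the maximum of 29; capped at 29.
Final offense level: 29.
Criminal history: 4 prior points → Category II (4-8).
Level 29 falls in the 22-29 band.
Grid: Level 22-29 × Category II = 1200-1410 days.

1200-1410 days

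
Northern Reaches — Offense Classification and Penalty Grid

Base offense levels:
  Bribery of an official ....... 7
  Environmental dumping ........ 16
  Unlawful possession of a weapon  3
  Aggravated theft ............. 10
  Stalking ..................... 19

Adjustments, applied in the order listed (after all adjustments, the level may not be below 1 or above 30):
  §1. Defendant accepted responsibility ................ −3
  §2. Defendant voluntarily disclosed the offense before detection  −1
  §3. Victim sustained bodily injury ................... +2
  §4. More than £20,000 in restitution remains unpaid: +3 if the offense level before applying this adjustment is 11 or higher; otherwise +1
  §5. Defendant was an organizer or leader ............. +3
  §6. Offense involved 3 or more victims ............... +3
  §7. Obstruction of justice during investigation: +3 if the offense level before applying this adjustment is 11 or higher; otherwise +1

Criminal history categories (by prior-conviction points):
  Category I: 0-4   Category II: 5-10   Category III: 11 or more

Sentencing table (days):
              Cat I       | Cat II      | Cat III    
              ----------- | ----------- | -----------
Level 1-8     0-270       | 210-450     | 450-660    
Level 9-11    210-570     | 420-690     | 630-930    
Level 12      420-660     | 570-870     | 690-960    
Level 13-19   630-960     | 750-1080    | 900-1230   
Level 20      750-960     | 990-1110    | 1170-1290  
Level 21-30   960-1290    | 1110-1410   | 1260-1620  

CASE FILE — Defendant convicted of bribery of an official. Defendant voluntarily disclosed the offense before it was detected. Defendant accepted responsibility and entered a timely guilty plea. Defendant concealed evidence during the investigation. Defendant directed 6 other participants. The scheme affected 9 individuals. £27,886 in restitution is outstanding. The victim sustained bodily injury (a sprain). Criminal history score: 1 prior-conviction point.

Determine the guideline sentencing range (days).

630-960 days

Base offense level for bribery of an official: 7.
§1 applies: 7 − 3 = 4.
§2 applies: 4 − 1 = 3.
§3 applies: 3 + 2 = 5.
§4 applies (level before this adjustment is 5 < 11, so +1): 5 + 1 = 6.
§5 applies: 6 + 3 = 9.
§6 applies: 9 + 3 = 12.
§7 applies (level before this adjustment is 12 ≥ 11, so +3): 12 + 3 = 15.
Final offense level: 15.
Criminal history: 1 prior point → Category I (0-4).
Level 15 falls in the 13-19 band.
Grid: Level 13-19 × Category I = 630-960 days.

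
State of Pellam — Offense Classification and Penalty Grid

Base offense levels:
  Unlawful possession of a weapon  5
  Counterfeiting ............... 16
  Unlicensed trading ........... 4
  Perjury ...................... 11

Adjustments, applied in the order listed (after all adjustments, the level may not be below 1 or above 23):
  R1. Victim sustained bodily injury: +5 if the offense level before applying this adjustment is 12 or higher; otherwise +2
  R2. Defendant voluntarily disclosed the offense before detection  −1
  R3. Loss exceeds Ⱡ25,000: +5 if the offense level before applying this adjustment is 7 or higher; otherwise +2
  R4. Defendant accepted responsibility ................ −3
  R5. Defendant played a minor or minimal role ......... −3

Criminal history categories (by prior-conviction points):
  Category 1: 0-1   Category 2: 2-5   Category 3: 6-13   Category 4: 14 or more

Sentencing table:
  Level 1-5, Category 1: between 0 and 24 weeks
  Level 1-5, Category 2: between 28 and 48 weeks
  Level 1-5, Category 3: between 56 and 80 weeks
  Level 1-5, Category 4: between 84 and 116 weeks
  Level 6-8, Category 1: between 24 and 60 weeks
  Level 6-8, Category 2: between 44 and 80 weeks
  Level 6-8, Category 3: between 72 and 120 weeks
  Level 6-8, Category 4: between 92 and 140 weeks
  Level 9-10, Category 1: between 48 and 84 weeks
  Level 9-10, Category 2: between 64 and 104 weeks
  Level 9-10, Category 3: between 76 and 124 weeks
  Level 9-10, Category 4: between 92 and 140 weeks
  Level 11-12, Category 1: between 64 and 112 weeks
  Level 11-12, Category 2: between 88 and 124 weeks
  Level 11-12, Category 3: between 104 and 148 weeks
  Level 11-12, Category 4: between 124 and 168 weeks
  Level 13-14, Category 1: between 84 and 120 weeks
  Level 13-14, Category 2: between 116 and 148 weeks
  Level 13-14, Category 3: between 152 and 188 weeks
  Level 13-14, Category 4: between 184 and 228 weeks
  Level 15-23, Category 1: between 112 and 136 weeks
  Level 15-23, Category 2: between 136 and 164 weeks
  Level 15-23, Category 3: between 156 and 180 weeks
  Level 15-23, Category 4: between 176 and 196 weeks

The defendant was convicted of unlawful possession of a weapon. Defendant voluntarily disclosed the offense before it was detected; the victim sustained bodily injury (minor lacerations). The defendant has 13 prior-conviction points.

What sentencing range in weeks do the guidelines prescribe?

72-120 weeks

Base offense level for unlawful possession of a weapon: 5.
R1 applies (level before this adjustment is 5 < 12, so +2): 5 + 2 = 7.
R2 applies: 7 − 1 = 6.
Final offense level: 6.
Criminal history: 13 prior points → Category 3 (6-13).
Level 6 falls in the 6-8 band.
Grid: Level 6-8 × Category 3 = 72-120 weeks.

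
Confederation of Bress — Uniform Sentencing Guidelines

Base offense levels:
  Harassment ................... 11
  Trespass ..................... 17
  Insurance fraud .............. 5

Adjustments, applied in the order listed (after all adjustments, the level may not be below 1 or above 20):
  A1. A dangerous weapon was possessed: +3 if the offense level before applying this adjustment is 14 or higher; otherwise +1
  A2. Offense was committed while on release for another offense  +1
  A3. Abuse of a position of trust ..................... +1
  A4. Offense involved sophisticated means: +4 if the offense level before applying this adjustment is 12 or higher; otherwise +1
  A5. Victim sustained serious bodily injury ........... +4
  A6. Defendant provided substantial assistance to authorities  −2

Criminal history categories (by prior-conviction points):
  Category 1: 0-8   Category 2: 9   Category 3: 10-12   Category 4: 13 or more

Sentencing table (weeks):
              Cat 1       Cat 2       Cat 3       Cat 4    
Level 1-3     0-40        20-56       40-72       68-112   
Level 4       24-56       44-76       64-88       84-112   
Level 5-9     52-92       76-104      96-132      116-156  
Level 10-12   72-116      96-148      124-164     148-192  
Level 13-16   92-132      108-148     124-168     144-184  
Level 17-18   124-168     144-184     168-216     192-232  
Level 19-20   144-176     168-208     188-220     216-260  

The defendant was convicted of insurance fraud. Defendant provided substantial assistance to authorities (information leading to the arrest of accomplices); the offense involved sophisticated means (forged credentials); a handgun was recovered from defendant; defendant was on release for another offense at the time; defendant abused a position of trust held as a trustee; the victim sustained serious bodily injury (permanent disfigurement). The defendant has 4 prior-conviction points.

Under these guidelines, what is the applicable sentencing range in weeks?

Base offense level for insurance fraud: 5.
A1 applies (level before this adjustment is 5 < 14, so +1): 5 + 1 = 6.
A2 applies: 6 + 1 = 7.
A3 applies: 7 + 1 = 8.
A4 applies (level before this adjustment is 8 < 12, so +1): 8 + 1 = 9.
A5 applies: 9 + 4 = 13.
A6 applies: 13 − 2 = 11.
Final offense level: 11.
Criminal history: 4 prior points → Category 1 (0-8).
Level 11 falls in the 10-12 band.
Grid: Level 10-12 × Category 1 = 72-116 weeks.

72-116 weeks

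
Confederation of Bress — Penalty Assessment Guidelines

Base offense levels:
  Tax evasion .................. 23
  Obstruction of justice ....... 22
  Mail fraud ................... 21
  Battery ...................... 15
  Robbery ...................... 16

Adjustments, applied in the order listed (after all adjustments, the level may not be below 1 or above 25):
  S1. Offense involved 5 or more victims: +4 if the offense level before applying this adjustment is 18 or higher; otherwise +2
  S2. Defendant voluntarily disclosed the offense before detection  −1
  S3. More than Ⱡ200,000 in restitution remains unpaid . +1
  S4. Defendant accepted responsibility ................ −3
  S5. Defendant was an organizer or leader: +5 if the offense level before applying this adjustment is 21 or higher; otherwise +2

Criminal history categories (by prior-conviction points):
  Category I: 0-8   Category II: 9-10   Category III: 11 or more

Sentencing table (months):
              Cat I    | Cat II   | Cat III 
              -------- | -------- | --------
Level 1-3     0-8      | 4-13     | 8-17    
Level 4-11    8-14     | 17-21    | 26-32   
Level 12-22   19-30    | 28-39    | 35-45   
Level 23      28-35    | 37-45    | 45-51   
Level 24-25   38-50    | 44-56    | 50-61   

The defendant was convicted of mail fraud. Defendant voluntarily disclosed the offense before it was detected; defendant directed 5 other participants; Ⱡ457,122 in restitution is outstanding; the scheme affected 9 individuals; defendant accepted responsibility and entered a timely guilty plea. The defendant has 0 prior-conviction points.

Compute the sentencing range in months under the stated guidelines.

38-50 months

Base offense level for mail fraud: 21.
S1 applies (level before this adjustment is 21 ≥ 18, so +4): 21 + 4 = 25.
S2 applies: 25 − 1 = 24.
S3 applies: 24 + 1 = 25.
S4 applies: 25 − 3 = 22.
S5 applies (level before this adjustment is 22 ≥ 21, so +5): 22 + 5 = 27.
Level 27 exceeds the maximum of 25; capped at 25.
Final offense level: 25.
Criminal history: 0 prior points → Category I (0-8).
Level 25 falls in the 24-25 band.
Grid: Level 24-25 × Category I = 38-50 months.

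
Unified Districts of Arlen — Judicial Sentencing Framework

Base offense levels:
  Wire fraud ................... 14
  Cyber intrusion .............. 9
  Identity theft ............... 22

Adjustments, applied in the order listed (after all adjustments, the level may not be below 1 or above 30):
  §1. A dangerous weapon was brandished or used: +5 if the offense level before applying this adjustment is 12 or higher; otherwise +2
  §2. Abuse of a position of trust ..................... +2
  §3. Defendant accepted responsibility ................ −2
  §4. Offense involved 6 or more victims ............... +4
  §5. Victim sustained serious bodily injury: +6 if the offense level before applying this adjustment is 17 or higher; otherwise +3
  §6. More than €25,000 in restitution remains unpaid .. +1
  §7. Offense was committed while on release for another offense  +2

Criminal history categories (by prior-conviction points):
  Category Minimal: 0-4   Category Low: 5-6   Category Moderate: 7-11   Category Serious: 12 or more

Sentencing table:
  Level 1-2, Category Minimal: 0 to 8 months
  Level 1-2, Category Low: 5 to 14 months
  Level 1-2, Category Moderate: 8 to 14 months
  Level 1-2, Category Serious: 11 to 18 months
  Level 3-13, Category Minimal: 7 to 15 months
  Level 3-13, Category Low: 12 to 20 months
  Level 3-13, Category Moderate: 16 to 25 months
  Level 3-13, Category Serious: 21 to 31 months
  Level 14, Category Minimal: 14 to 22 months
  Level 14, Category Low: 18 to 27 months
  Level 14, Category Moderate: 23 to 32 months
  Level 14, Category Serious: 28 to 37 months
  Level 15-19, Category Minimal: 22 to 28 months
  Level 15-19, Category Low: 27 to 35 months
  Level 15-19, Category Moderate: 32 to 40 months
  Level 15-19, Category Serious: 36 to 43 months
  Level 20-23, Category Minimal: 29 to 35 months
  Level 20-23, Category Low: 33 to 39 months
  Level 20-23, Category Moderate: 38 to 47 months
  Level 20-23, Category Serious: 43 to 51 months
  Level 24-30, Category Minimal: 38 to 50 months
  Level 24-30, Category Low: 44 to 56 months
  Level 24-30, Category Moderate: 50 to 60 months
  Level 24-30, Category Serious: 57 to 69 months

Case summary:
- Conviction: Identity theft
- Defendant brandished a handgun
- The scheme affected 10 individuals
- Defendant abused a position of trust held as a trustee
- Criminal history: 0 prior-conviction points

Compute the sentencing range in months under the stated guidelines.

38-50 months

Base offense level for identity theft: 22.
§1 applies (level before this adjustment is 22 ≥ 12, so +5): 22 + 5 = 27.
§2 applies: 27 + 2 = 29.
§3 does not apply.
§4 applies: 29 + 4 = 33.
§5 does not apply.
§7 does not apply.
Level 33 exceeds the maximum of 30; capped at 30.
Final offense level: 30.
Criminal history: 0 prior points → Category Minimal (0-4).
Level 30 falls in the 24-30 band.
Grid: Level 24-30 × Category Minimal = 38-50 months.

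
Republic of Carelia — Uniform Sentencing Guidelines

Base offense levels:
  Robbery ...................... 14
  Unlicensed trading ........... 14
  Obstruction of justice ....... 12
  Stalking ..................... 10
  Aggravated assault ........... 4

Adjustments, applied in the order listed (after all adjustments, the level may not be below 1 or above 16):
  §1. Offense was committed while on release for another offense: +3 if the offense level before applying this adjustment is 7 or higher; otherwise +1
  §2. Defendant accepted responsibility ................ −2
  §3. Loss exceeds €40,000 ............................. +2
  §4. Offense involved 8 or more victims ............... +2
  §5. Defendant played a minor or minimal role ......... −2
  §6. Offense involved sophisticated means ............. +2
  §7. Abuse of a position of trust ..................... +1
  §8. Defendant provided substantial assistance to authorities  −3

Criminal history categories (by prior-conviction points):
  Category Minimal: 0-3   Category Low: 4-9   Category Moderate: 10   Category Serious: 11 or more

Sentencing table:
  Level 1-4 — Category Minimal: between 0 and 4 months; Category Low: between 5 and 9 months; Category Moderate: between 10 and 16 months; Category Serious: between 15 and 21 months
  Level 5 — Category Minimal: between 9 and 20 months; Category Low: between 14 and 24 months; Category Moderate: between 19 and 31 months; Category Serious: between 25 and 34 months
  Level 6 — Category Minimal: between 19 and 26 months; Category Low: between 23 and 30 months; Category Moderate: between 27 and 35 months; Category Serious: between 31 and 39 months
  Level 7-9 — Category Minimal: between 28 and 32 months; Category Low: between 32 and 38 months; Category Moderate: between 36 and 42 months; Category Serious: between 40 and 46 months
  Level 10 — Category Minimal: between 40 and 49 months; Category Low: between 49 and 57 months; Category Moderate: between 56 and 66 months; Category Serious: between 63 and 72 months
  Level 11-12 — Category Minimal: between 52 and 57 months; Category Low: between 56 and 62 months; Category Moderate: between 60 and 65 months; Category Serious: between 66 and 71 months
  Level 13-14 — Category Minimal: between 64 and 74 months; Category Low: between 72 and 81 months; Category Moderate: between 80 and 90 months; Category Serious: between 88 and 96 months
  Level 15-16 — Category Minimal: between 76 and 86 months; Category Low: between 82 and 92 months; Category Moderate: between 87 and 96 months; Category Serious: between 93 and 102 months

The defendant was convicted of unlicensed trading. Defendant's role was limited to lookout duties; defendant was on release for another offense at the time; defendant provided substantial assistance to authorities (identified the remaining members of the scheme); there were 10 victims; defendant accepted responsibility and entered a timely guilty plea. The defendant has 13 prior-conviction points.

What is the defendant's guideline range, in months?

Base offense level for unlicensed trading: 14.
§1 applies (level before this adjustment is 14 ≥ 7, so +3): 14 + 3 = 17.
§2 applies: 17 − 2 = 15.
§4 applies: 15 + 2 = 17.
§5 applies: 17 − 2 = 15.
§6 does not apply.
§8 applies: 15 − 3 = 12.
Final offense level: 12.
Criminal history: 13 prior points → Category Serious (11+).
Level 12 falls in the 11-12 band.
Grid: Level 11-12 × Category Serious = 66-71 months.

66-71 months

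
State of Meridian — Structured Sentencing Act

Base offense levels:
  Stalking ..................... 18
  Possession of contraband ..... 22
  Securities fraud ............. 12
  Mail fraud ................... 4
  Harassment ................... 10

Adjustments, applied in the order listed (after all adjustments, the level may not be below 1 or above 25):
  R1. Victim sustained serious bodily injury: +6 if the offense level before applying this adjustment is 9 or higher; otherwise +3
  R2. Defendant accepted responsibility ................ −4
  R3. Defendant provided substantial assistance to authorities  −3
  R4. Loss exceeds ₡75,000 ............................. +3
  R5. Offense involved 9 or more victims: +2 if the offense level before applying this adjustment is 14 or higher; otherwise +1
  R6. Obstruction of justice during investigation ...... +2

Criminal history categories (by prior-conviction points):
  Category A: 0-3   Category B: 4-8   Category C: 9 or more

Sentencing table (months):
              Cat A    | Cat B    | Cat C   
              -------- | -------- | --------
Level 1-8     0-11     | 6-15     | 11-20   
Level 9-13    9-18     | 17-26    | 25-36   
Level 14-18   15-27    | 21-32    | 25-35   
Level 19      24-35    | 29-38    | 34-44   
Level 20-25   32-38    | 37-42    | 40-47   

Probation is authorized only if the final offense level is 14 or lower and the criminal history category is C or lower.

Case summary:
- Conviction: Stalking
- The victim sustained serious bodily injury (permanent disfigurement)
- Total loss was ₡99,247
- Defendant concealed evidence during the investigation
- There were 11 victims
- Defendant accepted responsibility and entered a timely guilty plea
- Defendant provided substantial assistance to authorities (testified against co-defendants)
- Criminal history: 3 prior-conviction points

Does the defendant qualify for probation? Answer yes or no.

Base offense level for stalking: 18.
R1 applies (level before this adjustment is 18 ≥ 9, so +6): 18 + 6 = 24.
R2 applies: 24 − 4 = 20.
R3 applies: 20 − 3 = 17.
R4 applies: 17 + 3 = 20.
R5 applies (level before this adjustment is 20 ≥ 14, so +2): 20 + 2 = 22.
R6 applies: 22 + 2 = 24.
Final offense level: 24.
Criminal history: 3 prior points → Category A (0-3).
Level 24 falls in the 20-25 band.
Grid: Level 20-25 × Category A = 32-38 months.
Probation check: level 24 > 14 and category A ≤ C → not eligible.

No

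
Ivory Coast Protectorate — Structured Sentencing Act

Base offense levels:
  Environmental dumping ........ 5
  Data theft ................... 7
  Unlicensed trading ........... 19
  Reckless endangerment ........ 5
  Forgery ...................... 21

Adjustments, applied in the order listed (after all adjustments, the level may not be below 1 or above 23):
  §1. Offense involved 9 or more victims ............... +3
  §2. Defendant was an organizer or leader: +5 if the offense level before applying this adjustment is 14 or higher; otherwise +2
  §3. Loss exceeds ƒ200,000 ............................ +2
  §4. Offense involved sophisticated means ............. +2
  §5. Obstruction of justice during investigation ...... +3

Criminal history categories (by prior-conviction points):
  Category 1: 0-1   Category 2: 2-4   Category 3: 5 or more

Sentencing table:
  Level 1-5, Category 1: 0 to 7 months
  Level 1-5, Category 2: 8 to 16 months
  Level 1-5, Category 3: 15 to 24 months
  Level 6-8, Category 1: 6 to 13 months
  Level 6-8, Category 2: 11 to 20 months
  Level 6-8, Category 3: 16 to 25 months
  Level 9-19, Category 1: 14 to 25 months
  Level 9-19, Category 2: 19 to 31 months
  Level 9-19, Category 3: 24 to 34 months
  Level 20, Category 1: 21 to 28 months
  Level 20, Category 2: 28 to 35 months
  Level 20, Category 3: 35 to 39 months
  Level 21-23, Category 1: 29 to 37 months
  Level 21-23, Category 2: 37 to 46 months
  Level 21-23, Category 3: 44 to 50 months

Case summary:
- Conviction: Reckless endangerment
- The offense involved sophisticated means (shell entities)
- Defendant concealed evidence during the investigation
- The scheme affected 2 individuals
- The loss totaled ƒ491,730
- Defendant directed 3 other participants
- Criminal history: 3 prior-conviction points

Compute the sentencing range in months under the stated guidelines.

Base offense level for reckless endangerment: 5.
§2 applies (level before this adjustment is 5 < 14, so +2): 5 + 2 = 7.
§3 applies: 7 + 2 = 9.
§4 applies: 9 + 2 = 11.
§5 applies: 11 + 3 = 14.
Final offense level: 14.
Criminal history: 3 prior points → Category 2 (2-4).
Level 14 falls in the 9-19 band.
Grid: Level 9-19 × Category 2 = 19-31 months.

19-31 months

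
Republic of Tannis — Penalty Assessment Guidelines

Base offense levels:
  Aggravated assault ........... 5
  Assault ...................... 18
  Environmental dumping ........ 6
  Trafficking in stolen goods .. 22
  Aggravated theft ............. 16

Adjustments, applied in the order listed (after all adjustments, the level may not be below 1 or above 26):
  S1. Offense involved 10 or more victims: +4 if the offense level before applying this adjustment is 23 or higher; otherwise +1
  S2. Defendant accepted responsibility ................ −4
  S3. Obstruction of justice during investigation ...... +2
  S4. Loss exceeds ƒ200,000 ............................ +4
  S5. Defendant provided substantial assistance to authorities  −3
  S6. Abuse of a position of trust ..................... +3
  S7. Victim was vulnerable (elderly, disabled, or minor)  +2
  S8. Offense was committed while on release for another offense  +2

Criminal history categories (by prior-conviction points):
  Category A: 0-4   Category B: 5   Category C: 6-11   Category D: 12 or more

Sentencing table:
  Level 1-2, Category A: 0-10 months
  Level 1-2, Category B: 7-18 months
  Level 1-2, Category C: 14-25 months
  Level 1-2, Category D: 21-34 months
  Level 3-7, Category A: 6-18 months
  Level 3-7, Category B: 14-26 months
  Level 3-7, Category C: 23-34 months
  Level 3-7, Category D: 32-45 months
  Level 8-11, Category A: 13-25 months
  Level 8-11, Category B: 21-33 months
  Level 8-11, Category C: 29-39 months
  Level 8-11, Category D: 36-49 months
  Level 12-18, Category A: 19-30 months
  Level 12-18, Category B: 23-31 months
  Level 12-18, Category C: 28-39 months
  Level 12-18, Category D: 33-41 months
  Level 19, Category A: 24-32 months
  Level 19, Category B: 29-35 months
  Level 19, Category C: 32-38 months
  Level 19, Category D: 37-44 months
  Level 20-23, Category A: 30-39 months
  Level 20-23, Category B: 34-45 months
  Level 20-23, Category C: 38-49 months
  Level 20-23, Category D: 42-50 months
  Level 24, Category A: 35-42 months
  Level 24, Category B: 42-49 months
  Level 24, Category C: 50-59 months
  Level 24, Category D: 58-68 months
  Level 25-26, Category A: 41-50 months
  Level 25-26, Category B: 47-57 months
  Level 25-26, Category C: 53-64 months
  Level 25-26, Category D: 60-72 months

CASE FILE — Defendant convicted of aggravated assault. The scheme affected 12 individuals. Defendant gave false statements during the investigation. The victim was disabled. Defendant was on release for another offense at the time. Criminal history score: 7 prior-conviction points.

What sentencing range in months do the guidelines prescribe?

Base offense level for aggravated assault: 5.
S1 applies (level before this adjustment is 5 < 23, so +1): 5 + 1 = 6.
S2 does not apply.
S3 applies: 6 + 2 = 8.
S4 does not apply.
S6 does not apply.
S7 applies: 8 + 2 = 10.
S8 applies: 10 + 2 = 12.
Final offense level: 12.
Criminal history: 7 prior points → Category C (6-11).
Level 12 falls in the 12-18 band.
Grid: Level 12-18 × Category C = 28-39 months.

28-39 months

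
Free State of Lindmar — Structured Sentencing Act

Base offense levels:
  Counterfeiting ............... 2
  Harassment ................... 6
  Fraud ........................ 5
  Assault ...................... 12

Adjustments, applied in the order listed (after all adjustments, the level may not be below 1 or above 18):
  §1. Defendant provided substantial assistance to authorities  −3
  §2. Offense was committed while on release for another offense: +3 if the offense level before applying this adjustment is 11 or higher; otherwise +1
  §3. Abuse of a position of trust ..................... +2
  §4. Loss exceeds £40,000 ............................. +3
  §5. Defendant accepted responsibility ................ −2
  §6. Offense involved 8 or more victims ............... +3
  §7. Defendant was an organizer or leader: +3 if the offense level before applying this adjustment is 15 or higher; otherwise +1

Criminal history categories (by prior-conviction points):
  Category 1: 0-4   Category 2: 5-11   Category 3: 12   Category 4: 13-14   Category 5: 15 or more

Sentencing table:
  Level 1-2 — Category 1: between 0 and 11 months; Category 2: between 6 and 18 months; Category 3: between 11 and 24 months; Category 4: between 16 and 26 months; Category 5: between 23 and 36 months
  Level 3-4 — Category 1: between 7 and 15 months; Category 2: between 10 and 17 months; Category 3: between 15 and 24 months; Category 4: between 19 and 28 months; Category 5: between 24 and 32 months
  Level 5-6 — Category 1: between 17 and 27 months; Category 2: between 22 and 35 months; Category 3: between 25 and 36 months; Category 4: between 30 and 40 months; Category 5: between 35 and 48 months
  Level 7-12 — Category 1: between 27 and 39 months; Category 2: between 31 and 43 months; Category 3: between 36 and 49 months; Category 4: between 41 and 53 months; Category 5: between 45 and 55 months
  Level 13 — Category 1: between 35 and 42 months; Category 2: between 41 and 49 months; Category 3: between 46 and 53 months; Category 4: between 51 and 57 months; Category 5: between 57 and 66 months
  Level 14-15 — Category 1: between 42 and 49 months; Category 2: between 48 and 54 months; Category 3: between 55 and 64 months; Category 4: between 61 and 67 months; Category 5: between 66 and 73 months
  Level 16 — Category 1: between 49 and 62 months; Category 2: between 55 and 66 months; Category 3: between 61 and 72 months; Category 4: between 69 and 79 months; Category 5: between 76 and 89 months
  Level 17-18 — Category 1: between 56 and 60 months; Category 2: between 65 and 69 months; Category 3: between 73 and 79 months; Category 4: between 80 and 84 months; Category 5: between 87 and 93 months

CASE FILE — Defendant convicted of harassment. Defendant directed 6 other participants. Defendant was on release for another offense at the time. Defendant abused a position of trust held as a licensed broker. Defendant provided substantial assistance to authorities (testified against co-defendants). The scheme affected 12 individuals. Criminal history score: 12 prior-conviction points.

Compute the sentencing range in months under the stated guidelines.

36-49 months

Base offense level for harassment: 6.
§1 applies: 6 − 3 = 3.
§2 applies (level before this adjustment is 3 < 11, so +1): 3 + 1 = 4.
§3 applies: 4 + 2 = 6.
§4 does not apply.
§5 does not apply.
§6 applies: 6 + 3 = 9.
§7 applies (level before this adjustment is 9 < 15, so +1): 9 + 1 = 10.
Final offense level: 10.
Criminal history: 12 prior points → Category 3 (12).
Level 10 falls in the 7-12 band.
Grid: Level 7-12 × Category 3 = 36-49 months.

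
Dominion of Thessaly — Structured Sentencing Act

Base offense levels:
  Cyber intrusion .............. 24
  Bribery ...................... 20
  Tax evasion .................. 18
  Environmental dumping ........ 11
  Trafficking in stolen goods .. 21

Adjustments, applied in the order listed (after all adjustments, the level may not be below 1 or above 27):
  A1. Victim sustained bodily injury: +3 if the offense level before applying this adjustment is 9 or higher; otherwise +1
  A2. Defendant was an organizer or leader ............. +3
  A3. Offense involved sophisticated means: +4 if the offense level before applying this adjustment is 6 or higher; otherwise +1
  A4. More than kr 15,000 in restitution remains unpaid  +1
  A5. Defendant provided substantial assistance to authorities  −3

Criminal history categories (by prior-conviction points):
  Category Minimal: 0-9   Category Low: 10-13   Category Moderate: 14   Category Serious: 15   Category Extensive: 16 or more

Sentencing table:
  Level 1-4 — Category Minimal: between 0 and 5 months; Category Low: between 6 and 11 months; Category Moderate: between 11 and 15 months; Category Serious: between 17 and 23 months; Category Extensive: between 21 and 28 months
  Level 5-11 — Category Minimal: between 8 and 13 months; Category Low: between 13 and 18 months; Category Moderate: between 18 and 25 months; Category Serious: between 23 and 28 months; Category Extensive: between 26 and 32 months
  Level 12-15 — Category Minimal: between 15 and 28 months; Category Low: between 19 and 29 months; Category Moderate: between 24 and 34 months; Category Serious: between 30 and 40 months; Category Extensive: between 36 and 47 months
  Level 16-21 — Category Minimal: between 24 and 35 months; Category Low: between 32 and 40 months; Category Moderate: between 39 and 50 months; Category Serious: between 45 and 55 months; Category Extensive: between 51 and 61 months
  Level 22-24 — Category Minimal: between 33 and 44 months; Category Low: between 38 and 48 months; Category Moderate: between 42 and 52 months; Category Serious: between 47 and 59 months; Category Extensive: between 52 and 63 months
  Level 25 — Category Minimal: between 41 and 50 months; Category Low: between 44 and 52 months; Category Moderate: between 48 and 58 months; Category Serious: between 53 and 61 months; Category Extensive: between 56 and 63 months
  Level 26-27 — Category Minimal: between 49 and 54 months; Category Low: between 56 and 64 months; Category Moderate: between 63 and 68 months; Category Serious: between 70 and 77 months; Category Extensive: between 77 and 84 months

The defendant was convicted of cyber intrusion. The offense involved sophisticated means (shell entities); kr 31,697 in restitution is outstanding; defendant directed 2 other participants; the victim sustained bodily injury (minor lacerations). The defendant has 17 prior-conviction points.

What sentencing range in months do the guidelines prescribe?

77-84 months

Base offense level for cyber intrusion: 24.
A1 applies (level before this adjustment is 24 ≥ 9, so +3): 24 + 3 = 27.
A2 applies: 27 + 3 = 30.
A3 applies (level before this adjustment is 30 ≥ 6, so +4): 30 + 4 = 34.
A4 applies: 34 + 1 = 35.
Level 35 exceeds the maximum of 27; capped at 27.
Final offense level: 27.
Criminal history: 17 prior points → Category Extensive (16+).
Level 27 falls in the 26-27 band.
Grid: Level 26-27 × Category Extensive = 77-84 months.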